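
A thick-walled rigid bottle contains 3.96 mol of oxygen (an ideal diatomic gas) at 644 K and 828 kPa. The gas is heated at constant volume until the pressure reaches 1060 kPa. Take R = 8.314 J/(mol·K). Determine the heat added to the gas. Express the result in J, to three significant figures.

Constant volume ⇒ W = 0, so Q = ΔU = nCᵥΔT with Cᵥ = 5R/2 = 20.79 J/(mol·K).
At constant V, T₂/T₁ = P₂/P₁ ⇒ ΔT = T₁(P₂/P₁ − 1) = 644·(1060/828 − 1) = 180.4 K.
ΔU = (3.96)(20.79)(180.4) = 14852 J.

Q ≈ 14900 J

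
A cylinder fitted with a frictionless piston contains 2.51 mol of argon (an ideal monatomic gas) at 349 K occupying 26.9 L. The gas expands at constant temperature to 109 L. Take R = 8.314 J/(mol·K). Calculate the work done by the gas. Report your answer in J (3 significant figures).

W ≈ 10200 J

Isothermal: W = nRT ln(V₂/V₁).
W = (2.51)(8.314)(349) × ln(109/26.9)
  = 7283 × 1.399
W_by_gas = 10191 J.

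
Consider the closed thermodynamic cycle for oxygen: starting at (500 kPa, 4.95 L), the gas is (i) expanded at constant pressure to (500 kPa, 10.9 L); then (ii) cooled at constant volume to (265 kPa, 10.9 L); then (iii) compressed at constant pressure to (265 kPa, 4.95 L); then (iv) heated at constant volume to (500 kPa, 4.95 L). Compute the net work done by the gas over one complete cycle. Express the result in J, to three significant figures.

W_net ≈ 1400 J

Constant-volume legs do no work.
W(i) = (500)(10.9 − 4.95) = 2975 J; W(iii) = (265)(4.95 − 10.9) = -1577 J.
W_net = 2975 − 1577 = 1398 J (the clockwise enclosed area).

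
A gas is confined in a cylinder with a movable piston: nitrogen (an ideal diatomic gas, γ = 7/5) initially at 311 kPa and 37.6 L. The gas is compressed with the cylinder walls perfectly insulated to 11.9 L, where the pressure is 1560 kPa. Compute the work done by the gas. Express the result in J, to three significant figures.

W ≈ -17200 J

Adiabatic: W = (P₁V₁ − P₂V₂)/(γ − 1) with γ = 7/5.
P₁V₁ = 11694 J, P₂V₂ = 18564 J.
W = (11694 − 18564) / 0.4 = -17176 J.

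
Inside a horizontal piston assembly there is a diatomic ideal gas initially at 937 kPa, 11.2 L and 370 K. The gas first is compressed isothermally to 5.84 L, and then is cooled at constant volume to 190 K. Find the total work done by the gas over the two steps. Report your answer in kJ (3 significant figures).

W_total ≈ -6.83 kJ

Step 1 (isothermal): W = P₁V₁ ln(V₂/V₁) = (10494) ln(5.84/11.2) = -6834 J.
Step 2 (isochoric): W = 0 (constant volume).
W_total = -6834 + 0 = -6834 J.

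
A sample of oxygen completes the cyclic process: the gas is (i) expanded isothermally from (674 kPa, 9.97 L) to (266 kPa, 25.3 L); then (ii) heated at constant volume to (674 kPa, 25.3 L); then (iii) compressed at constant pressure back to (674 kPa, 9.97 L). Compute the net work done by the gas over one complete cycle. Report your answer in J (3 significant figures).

W_net ≈ -4070 J

Leg (i): W = PᵢVᵢ ln(V_f/Vᵢ) = (6720) ln(25.3/9.97) = 6258 J.
Leg (ii): W = 0.
Leg (iii): W = PΔV = (674)(9.97 − 25.3) = -10332 J.
W_net = 6258 − 10332 = -4075 J.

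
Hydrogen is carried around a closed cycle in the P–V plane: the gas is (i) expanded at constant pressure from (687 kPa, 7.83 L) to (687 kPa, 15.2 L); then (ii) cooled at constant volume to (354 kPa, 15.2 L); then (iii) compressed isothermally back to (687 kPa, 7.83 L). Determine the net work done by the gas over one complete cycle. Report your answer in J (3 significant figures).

W_net ≈ 1490 J

Leg (i): W = PΔV = (687)(15.2 − 7.83) = 5063 J.
Leg (ii): W = 0.
Leg (iii): W = PᵢVᵢ ln(V_f/Vᵢ) = (5381) ln(7.83/15.2) = -3569 J.
W_net = 5063 − 3569 = 1494 J.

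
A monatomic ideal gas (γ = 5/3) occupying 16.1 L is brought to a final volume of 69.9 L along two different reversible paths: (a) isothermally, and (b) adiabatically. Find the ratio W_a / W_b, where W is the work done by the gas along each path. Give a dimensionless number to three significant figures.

Path (a) isothermal: W = P₁V₁ ln(V₂/V₁) → W_a/(P₁V₁) = 1.468.
Path (b) adiabatic: W = P₁V₁(1 − (V₁/V₂)^(γ−1))/(γ−1) → W_b/(P₁V₁) = 0.9364.
W_a / W_b = 1.468 / 0.9364 = 1.568.

W_a / W_b ≈ 1.57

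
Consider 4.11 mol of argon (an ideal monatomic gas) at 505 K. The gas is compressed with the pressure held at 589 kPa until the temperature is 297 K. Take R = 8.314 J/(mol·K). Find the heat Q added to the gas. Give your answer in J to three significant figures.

Q ≈ -17800 J

Isobaric: W = nRΔT = (4.11)(8.314)(-208) = -7107 J.
ΔU = nCᵥΔT with Cᵥ = 3R/2: ΔU = (4.11)(12.47)(-208) = -10661 J.
Q = ΔU + W = -10661 − 7107 = -17769 J.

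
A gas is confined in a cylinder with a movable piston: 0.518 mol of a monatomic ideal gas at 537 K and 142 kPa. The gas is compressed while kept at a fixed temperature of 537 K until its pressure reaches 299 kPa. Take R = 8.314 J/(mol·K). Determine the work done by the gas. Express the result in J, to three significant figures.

Isothermal process: W = nRT ln(V₂/V₁) = nRT ln(P₁/P₂).
W = (0.518)(8.314)(537) × ln(142/299)
  = 2313 × ln(0.4749) = 2313 × -0.7446
W_by_gas = -1722 J.

W ≈ -1720 J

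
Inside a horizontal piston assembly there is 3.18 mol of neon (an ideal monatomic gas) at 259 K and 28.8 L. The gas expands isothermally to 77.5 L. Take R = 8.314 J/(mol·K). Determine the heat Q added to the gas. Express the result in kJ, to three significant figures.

Q ≈ 6.78 kJ

Isothermal ⇒ ΔU = 0, so Q = W = nRT ln(V₂/V₁).
Q = (3.18)(8.314)(259) ln(77.5/28.8) = 6848 × 0.9899 = 6778 J.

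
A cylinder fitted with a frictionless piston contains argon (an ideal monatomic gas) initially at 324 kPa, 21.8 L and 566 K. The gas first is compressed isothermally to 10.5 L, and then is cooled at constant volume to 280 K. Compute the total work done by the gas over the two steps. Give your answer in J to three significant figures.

Step 1 (isothermal): W = P₁V₁ ln(V₂/V₁) = (7063) ln(10.5/21.8) = -5160 J.
Step 2 (isochoric): W = 0 (constant volume).
W_total = -5160 + 0 = -5160 J.

W_total ≈ -5160 J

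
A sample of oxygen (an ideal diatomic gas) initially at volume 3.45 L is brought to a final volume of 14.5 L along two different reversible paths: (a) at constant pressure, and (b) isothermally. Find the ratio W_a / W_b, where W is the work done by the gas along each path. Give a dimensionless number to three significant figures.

Path (a) isobaric: W = P₁(V₂ − V₁) → W_a/(P₁V₁) = 3.203.
Path (b) isothermal: W = P₁V₁ ln(V₂/V₁) → W_b/(P₁V₁) = 1.436.
W_a / W_b = 3.203 / 1.436 = 2.231.

W_a / W_b ≈ 2.23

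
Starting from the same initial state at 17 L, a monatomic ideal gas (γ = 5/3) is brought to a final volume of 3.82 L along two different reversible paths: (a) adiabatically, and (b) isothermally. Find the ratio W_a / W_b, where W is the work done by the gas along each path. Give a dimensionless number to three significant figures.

W_a / W_b ≈ 1.71

Path (a) adiabatic: W = P₁V₁(1 − (V₁/V₂)^(γ−1))/(γ−1) → W_a/(P₁V₁) = -2.558.
Path (b) isothermal: W = P₁V₁ ln(V₂/V₁) → W_b/(P₁V₁) = -1.493.
W_a / W_b = -2.558 / -1.493 = 1.714.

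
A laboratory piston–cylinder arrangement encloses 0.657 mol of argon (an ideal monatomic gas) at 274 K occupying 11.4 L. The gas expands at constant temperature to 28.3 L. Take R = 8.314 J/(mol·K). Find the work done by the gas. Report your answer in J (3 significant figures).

W ≈ 1360 J

Isothermal: W = nRT ln(V₂/V₁).
W = (0.657)(8.314)(274) × ln(28.3/11.4)
  = 1497 × 0.9092
W_by_gas = 1361 J.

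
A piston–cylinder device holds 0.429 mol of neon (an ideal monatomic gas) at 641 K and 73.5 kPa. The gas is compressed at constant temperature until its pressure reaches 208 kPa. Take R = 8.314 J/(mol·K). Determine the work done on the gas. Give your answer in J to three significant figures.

Isothermal process: W = nRT ln(V₂/V₁) = nRT ln(P₁/P₂).
W = (0.429)(8.314)(641) × ln(73.5/208)
  = 2286 × ln(0.3534) = 2286 × -1.04
W_by_gas = -2378 J; work on gas = −W_by = 2378 J.

W ≈ 2380 J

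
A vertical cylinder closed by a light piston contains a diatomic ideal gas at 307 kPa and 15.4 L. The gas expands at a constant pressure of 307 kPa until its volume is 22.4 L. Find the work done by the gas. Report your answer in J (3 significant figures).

W ≈ 2150 J

Isobaric: W = P ΔV.
W = (307 kPa)(22.4 − 15.4 L) = (307)(7) = 2149 J.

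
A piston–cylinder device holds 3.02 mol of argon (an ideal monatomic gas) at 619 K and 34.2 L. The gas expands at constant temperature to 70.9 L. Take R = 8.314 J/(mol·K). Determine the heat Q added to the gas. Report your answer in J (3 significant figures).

Q ≈ 11300 J

Isothermal ⇒ ΔU = 0, so Q = W = nRT ln(V₂/V₁).
Q = (3.02)(8.314)(619) ln(70.9/34.2) = 15542 × 0.729 = 11331 J.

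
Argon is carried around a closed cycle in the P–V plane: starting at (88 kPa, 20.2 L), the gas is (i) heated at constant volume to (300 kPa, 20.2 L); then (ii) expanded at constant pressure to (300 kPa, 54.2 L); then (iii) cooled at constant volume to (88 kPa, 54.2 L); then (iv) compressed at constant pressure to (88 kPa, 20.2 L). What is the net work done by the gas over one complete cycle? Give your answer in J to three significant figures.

Constant-volume legs do no work.
W(ii) = (300)(54.2 − 20.2) = 10200 J; W(iv) = (88)(20.2 − 54.2) = -2992 J.
W_net = 10200 − 2992 = 7208 J (the clockwise enclosed area).

W_net ≈ 7210 J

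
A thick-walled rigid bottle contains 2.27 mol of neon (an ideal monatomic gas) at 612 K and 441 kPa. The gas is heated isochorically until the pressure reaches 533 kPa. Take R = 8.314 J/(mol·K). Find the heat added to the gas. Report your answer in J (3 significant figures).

Q ≈ 3610 J

Constant volume ⇒ W = 0, so Q = ΔU = nCᵥΔT with Cᵥ = 3R/2 = 12.47 J/(mol·K).
At constant V, T₂/T₁ = P₂/P₁ ⇒ ΔT = T₁(P₂/P₁ − 1) = 612·(533/441 − 1) = 127.7 K.
ΔU = (2.27)(12.47)(127.7) = 3614 J.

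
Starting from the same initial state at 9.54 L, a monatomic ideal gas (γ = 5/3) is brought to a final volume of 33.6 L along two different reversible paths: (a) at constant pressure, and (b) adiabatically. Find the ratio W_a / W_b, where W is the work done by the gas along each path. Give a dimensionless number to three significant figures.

Path (a) isobaric: W = P₁(V₂ − V₁) → W_a/(P₁V₁) = 2.522.
Path (b) adiabatic: W = P₁V₁(1 − (V₁/V₂)^(γ−1))/(γ−1) → W_b/(P₁V₁) = 0.852.
W_a / W_b = 2.522 / 0.852 = 2.96.

W_a / W_b ≈ 2.96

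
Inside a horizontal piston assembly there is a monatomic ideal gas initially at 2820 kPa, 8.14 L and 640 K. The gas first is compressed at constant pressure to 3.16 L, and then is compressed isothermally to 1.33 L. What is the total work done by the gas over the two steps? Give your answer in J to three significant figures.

Step 1 (isobaric): W = PΔV = (2820 kPa)(3.16 − 8.14 L) = -14044 J.
After step 1: P = 2820 kPa, V = 3.16 L, T = 248.5 K.
Step 2 (isothermal): W = P₁V₁ ln(V₂/V₁) = (8911) ln(1.33/3.16) = -7712 J.
W_total = -14044 − 7712 = -21755 J.

W_total ≈ -21800 J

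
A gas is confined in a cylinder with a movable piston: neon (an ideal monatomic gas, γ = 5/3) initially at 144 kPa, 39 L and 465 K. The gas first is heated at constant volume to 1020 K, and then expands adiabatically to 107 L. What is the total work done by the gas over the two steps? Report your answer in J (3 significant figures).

Step 1 (isochoric): W = 0 (constant volume).
After step 1: P = 315.9 kPa (V unchanged).
Step 2 (adiabatic): W = (P₁V₁ − P₂V₂)/(γ−1) = (12319 − 6286)/0.667 = 9050 J.
W_total = 0 + 9050 = 9050 J.

W_total ≈ 9050 J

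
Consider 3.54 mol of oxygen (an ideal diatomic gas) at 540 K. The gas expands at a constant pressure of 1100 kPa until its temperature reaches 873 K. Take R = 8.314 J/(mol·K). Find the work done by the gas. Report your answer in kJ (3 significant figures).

W ≈ 9.80 kJ

Isobaric: W = P ΔV = nR ΔT.
W = (3.54)(8.314)(873 − 540) = 9801 J.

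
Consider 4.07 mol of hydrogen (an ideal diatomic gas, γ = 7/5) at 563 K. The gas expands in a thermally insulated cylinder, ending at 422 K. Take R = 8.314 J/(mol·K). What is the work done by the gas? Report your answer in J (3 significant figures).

Adiabatic ⇒ Q = 0, so W_by = −ΔU = nCᵥ(T₁ − T₂).
Cᵥ = 5R/2 = 20.79 J/(mol·K).
W = (4.07)(20.79)(563 − 422) = 11928 J.

W ≈ 11900 J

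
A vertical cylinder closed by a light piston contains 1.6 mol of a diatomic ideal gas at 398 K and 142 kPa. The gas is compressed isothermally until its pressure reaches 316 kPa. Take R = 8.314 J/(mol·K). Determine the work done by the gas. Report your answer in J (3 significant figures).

Isothermal process: W = nRT ln(V₂/V₁) = nRT ln(P₁/P₂).
W = (1.6)(8.314)(398) × ln(142/316)
  = 5294 × ln(0.4494) = 5294 × -0.7999
W_by_gas = -4235 J.

W ≈ -4240 J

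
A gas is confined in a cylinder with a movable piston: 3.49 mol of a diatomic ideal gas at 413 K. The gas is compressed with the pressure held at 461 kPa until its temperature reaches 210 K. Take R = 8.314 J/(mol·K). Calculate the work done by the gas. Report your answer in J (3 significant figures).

Isobaric: W = P ΔV = nR ΔT.
W = (3.49)(8.314)(210 − 413) = -5890 J.

W ≈ -5890 J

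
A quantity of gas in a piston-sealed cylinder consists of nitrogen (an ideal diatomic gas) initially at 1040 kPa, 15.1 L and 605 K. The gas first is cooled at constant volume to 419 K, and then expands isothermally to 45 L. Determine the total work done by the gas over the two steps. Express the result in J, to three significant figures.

Step 1 (isochoric): W = 0 (constant volume).
After step 1: P = 720.3 kPa (V unchanged).
Step 2 (isothermal): W = P₁V₁ ln(V₂/V₁) = (10876) ln(45/15.1) = 11876 J.
W_total = 0 + 11876 = 11876 J.

W_total ≈ 11900 J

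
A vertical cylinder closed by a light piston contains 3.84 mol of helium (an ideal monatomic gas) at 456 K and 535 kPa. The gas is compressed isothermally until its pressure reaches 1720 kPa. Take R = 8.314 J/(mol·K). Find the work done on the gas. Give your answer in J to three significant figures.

W ≈ 17000 J

Isothermal process: W = nRT ln(V₂/V₁) = nRT ln(P₁/P₂).
W = (3.84)(8.314)(456) × ln(535/1720)
  = 14558 × ln(0.311) = 14558 × -1.168
W_by_gas = -17001 J; work on gas = −W_by = 17001 J.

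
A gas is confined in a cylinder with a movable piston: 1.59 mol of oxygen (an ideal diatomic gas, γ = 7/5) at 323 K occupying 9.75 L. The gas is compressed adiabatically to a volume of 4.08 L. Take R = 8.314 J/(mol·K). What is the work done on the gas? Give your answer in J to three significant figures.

W ≈ 4450 J

Adiabatic: TV^(γ−1) = const with γ = 7/5.
T₂ = T₁ (V₁/V₂)^(γ−1) = 323 × (9.75/4.08)^0.4 = 323 × 1.417 = 457.7 K.
W_by = nCᵥ(T₁ − T₂) = (1.59)(20.79)(323 − 457.7) = -4450 J.
Work on gas = −W_by = 4450 J.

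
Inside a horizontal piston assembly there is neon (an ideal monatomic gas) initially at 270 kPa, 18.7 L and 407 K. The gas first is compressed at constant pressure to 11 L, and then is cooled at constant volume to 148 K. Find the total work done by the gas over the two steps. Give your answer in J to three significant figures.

Step 1 (isobaric): W = PΔV = (270 kPa)(11 − 18.7 L) = -2079 J.
Step 2 (isochoric): W = 0 (constant volume).
W_total = -2079 + 0 = -2079 J.

W_total ≈ -2080 J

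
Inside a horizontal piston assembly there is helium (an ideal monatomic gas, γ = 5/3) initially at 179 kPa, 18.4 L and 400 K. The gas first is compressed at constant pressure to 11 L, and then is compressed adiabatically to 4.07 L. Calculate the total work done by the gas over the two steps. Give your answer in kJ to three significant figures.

Step 1 (isobaric): W = PΔV = (179 kPa)(11 − 18.4 L) = -1325 J.
After step 1: P = 179 kPa, V = 11 L, T = 239.1 K.
Step 2 (adiabatic): W = (P₁V₁ − P₂V₂)/(γ−1) = (1969 − 3820)/0.667 = -2777 J.
W_total = -1325 − 2777 = -4102 J.

W_total ≈ -4.10 kJ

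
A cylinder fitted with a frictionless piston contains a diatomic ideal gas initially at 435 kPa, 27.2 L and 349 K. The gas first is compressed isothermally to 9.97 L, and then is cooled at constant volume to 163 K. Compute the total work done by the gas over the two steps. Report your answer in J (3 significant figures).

W_total ≈ -11900 J

Step 1 (isothermal): W = P₁V₁ ln(V₂/V₁) = (11832) ln(9.97/27.2) = -11875 J.
Step 2 (isochoric): W = 0 (constant volume).
W_total = -11875 + 0 = -11875 J.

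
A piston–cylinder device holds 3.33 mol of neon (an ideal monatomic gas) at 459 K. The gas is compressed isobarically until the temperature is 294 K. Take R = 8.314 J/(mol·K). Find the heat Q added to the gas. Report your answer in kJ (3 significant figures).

Isobaric: W = nRΔT = (3.33)(8.314)(-165) = -4568 J.
ΔU = nCᵥΔT with Cᵥ = 3R/2: ΔU = (3.33)(12.47)(-165) = -6852 J.
Q = ΔU + W = -6852 − 4568 = -11420 J.

Q ≈ -11.4 kJ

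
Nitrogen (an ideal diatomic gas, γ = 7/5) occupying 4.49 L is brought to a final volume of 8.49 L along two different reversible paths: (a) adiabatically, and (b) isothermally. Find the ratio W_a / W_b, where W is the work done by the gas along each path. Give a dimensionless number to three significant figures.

W_a / W_b ≈ 0.883

Path (a) adiabatic: W = P₁V₁(1 − (V₁/V₂)^(γ−1))/(γ−1) → W_a/(P₁V₁) = 0.5623.
Path (b) isothermal: W = P₁V₁ ln(V₂/V₁) → W_b/(P₁V₁) = 0.637.
W_a / W_b = 0.5623 / 0.637 = 0.8828.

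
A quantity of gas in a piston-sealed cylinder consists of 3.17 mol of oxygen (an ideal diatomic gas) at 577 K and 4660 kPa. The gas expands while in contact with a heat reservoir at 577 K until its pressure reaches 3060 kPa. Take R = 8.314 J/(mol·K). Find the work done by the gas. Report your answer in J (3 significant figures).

W ≈ 6400 J

Isothermal process: W = nRT ln(V₂/V₁) = nRT ln(P₁/P₂).
W = (3.17)(8.314)(577) × ln(4660/3060)
  = 15207 × ln(1.523) = 15207 × 0.4206
W_by_gas = 6396 J.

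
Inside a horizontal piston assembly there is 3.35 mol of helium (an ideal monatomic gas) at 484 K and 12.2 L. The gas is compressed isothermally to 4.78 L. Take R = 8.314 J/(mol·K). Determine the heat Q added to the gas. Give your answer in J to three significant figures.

Q ≈ -12600 J

Isothermal ⇒ ΔU = 0, so Q = W = nRT ln(V₂/V₁).
Q = (3.35)(8.314)(484) ln(4.78/12.2) = 13480 × -0.937 = -12631 J.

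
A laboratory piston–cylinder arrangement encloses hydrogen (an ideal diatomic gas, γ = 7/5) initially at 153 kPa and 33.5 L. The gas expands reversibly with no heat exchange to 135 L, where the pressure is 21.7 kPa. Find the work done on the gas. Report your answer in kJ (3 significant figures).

Adiabatic: W = (P₁V₁ − P₂V₂)/(γ − 1) with γ = 7/5.
P₁V₁ = 5126 J, P₂V₂ = 2930 J.
W = (5126 − 2930) / 0.4 = 5490 J.
Work on gas = −W_by = -5490 J.

W ≈ -5.49 kJ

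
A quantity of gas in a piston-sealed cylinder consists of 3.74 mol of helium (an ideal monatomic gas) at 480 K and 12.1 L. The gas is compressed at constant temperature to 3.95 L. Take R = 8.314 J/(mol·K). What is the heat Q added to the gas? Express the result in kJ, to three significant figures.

Isothermal ⇒ ΔU = 0, so Q = W = nRT ln(V₂/V₁).
Q = (3.74)(8.314)(480) ln(3.95/12.1) = 14925 × -1.119 = -16709 J.

Q ≈ -16.7 kJ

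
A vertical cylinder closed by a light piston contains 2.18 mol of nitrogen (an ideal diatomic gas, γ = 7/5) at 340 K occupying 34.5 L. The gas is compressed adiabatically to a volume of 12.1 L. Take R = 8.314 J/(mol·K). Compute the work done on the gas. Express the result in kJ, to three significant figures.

W ≈ 8.02 kJ

Adiabatic: TV^(γ−1) = const with γ = 7/5.
T₂ = T₁ (V₁/V₂)^(γ−1) = 340 × (34.5/12.1)^0.4 = 340 × 1.521 = 517 K.
W_by = nCᵥ(T₁ − T₂) = (2.18)(20.79)(340 − 517) = -8020 J.
Work on gas = −W_by = 8020 J.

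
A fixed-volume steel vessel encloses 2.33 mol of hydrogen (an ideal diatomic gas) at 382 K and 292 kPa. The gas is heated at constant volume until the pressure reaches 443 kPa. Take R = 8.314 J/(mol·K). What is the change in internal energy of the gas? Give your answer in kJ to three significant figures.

ΔU ≈ 9.57 kJ

Constant volume ⇒ W = 0, so Q = ΔU = nCᵥΔT with Cᵥ = 5R/2 = 20.79 J/(mol·K).
At constant V, T₂/T₁ = P₂/P₁ ⇒ ΔT = T₁(P₂/P₁ − 1) = 382·(443/292 − 1) = 197.5 K.
ΔU = (2.33)(20.79)(197.5) = 9567 J.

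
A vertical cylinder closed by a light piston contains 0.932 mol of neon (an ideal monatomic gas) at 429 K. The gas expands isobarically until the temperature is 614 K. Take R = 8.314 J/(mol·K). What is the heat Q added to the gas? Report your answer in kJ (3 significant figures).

Isobaric: W = nRΔT = (0.932)(8.314)(185) = 1433 J.
ΔU = nCᵥΔT with Cᵥ = 3R/2: ΔU = (0.932)(12.47)(185) = 2150 J.
Q = ΔU + W = 2150 + 1433 = 3584 J.

Q ≈ 3.58 kJ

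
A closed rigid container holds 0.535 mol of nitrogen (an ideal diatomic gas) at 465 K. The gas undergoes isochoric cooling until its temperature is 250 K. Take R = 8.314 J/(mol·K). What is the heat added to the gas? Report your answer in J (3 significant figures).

Constant volume ⇒ W = 0, so Q = ΔU = nCᵥΔT with Cᵥ = 5R/2 = 20.79 J/(mol·K).
ΔU = (0.535)(20.79)(250 − 465) = -2391 J.

Q ≈ -2390 J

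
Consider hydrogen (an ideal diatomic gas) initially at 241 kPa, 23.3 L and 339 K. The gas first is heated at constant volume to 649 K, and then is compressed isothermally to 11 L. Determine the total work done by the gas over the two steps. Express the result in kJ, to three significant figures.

W_total ≈ -8.07 kJ

Step 1 (isochoric): W = 0 (constant volume).
After step 1: P = 461.4 kPa (V unchanged).
Step 2 (isothermal): W = P₁V₁ ln(V₂/V₁) = (10750) ln(11/23.3) = -8069 J.
W_total = 0 − 8069 = -8069 J.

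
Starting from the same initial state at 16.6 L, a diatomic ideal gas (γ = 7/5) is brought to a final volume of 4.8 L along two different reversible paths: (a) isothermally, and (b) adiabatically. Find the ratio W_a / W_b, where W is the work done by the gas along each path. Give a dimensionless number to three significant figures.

Path (a) isothermal: W = P₁V₁ ln(V₂/V₁) → W_a/(P₁V₁) = -1.241.
Path (b) adiabatic: W = P₁V₁(1 − (V₁/V₂)^(γ−1))/(γ−1) → W_b/(P₁V₁) = -1.607.
W_a / W_b = -1.241 / -1.607 = 0.7723.

W_a / W_b ≈ 0.772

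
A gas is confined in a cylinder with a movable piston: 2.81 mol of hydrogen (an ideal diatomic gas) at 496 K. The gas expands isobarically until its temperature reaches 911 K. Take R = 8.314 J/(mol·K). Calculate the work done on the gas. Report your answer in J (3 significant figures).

W ≈ -9700 J

Isobaric: W = P ΔV = nR ΔT.
W = (2.81)(8.314)(911 − 496) = 9695 J.
Work on gas = −W_by = -9695 J.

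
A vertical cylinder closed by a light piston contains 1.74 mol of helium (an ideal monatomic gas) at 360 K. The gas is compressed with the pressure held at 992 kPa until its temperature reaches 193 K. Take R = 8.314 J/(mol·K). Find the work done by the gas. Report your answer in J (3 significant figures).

W ≈ -2420 J

Isobaric: W = P ΔV = nR ΔT.
W = (1.74)(8.314)(193 − 360) = -2416 J.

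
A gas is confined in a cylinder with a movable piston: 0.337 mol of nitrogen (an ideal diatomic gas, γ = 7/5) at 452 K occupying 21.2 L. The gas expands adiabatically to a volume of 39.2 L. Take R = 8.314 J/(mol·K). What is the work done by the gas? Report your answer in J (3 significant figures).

Adiabatic: TV^(γ−1) = const with γ = 7/5.
T₂ = T₁ (V₁/V₂)^(γ−1) = 452 × (21.2/39.2)^0.4 = 452 × 0.782 = 353.5 K.
W_by = nCᵥ(T₁ − T₂) = (0.337)(20.79)(452 − 353.5) = 690.1 J.

W ≈ 690 J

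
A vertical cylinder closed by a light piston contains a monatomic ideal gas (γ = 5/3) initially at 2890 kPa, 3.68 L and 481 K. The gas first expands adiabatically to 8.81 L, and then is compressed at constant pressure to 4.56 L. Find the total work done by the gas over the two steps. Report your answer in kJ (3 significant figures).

W_total ≈ 4.17 kJ

Step 1 (adiabatic): W = (P₁V₁ − P₂V₂)/(γ−1) = (10635 − 5943)/0.667 = 7039 J.
After step 1: P = 674.6 kPa, V = 8.81 L, T = 268.8 K.
Step 2 (isobaric): W = PΔV = (674.6 kPa)(4.56 − 8.81 L) = -2867 J.
W_total = 7039 − 2867 = 4172 J.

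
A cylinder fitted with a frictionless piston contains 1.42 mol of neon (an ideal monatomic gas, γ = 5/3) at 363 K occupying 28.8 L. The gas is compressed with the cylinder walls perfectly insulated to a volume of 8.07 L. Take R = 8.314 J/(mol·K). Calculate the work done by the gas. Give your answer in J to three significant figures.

Adiabatic: TV^(γ−1) = const with γ = 5/3.
T₂ = T₁ (V₁/V₂)^(γ−1) = 363 × (28.8/8.07)^0.667 = 363 × 2.335 = 847.7 K.
W_by = nCᵥ(T₁ − T₂) = (1.42)(12.47)(363 − 847.7) = -8584 J.

W ≈ -8580 J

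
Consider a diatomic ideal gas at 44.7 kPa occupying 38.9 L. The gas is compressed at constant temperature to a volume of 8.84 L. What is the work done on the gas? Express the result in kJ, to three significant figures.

W ≈ 2.58 kJ

Isothermal: W = nRT ln(V₂/V₁) = P₁V₁ ln(V₂/V₁).
P₁V₁ = (44.7 kPa)(38.9 L) = 1739 J.
W = 1739 × ln(8.84/38.9) = 1739 × -1.482
W_by_gas = -2576 J; work on gas = −W_by = 2576 J.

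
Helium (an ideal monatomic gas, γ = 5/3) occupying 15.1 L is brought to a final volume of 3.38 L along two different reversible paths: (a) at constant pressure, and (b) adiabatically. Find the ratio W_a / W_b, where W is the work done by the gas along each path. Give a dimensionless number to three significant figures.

Path (a) isobaric: W = P₁(V₂ − V₁) → W_a/(P₁V₁) = -0.7762.
Path (b) adiabatic: W = P₁V₁(1 − (V₁/V₂)^(γ−1))/(γ−1) → W_b/(P₁V₁) = -2.569.
W_a / W_b = -0.7762 / -2.569 = 0.3022.

W_a / W_b ≈ 0.302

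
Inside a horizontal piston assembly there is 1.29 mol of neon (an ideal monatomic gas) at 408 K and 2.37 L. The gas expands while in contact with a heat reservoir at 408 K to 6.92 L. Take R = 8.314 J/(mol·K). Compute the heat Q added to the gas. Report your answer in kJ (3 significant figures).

Isothermal ⇒ ΔU = 0, so Q = W = nRT ln(V₂/V₁).
Q = (1.29)(8.314)(408) ln(6.92/2.37) = 4376 × 1.072 = 4689 J.

Q ≈ 4.69 kJ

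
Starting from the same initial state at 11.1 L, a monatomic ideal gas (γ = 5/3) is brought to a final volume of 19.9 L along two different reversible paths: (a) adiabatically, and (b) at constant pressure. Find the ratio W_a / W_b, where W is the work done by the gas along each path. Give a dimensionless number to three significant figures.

W_a / W_b ≈ 0.610

Path (a) adiabatic: W = P₁V₁(1 − (V₁/V₂)^(γ−1))/(γ−1) → W_a/(P₁V₁) = 0.4836.
Path (b) isobaric: W = P₁(V₂ − V₁) → W_b/(P₁V₁) = 0.7928.
W_a / W_b = 0.4836 / 0.7928 = 0.61.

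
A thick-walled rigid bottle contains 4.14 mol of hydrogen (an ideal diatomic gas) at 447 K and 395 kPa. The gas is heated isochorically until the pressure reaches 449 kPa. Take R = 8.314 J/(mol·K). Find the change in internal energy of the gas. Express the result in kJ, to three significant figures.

ΔU ≈ 5.26 kJ

Constant volume ⇒ W = 0, so Q = ΔU = nCᵥΔT with Cᵥ = 5R/2 = 20.79 J/(mol·K).
At constant V, T₂/T₁ = P₂/P₁ ⇒ ΔT = T₁(P₂/P₁ − 1) = 447·(449/395 − 1) = 61.11 K.
ΔU = (4.14)(20.79)(61.11) = 5258 J.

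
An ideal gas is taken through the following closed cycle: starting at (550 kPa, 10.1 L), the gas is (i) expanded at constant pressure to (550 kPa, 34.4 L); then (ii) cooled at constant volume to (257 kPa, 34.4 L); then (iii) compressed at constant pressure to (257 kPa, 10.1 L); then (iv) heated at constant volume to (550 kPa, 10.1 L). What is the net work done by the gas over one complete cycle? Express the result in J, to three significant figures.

Constant-volume legs do no work.
W(i) = (550)(34.4 − 10.1) = 13365 J; W(iii) = (257)(10.1 − 34.4) = -6245 J.
W_net = 13365 − 6245 = 7120 J (the clockwise enclosed area).

W_net ≈ 7120 J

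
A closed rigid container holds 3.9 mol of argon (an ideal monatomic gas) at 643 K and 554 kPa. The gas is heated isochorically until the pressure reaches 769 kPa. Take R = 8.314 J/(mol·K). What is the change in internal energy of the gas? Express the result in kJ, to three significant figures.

Constant volume ⇒ W = 0, so Q = ΔU = nCᵥΔT with Cᵥ = 3R/2 = 12.47 J/(mol·K).
At constant V, T₂/T₁ = P₂/P₁ ⇒ ΔT = T₁(P₂/P₁ − 1) = 643·(769/554 − 1) = 249.5 K.
ΔU = (3.9)(12.47)(249.5) = 12137 J.

ΔU ≈ 12.1 kJ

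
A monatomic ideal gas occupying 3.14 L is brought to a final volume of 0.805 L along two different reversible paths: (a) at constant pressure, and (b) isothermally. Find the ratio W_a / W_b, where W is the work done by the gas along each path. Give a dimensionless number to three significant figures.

Path (a) isobaric: W = P₁(V₂ − V₁) → W_a/(P₁V₁) = -0.7436.
Path (b) isothermal: W = P₁V₁ ln(V₂/V₁) → W_b/(P₁V₁) = -1.361.
W_a / W_b = -0.7436 / -1.361 = 0.5463.

W_a / W_b ≈ 0.546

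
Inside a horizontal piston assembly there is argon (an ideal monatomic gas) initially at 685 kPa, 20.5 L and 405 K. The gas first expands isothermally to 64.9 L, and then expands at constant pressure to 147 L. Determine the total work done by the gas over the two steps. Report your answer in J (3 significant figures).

Step 1 (isothermal): W = P₁V₁ ln(V₂/V₁) = (14042) ln(64.9/20.5) = 16183 J.
After step 1: P = 216.4 kPa, V = 64.9 L, T = 405 K.
Step 2 (isobaric): W = PΔV = (216.4 kPa)(147 − 64.9 L) = 17764 J.
W_total = 16183 + 17764 = 33947 J.

W_total ≈ 33900 J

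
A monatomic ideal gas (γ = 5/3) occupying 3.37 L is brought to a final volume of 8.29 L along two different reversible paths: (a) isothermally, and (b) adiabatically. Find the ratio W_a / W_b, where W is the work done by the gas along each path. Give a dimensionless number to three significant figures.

Path (a) isothermal: W = P₁V₁ ln(V₂/V₁) → W_a/(P₁V₁) = 0.9001.
Path (b) adiabatic: W = P₁V₁(1 − (V₁/V₂)^(γ−1))/(γ−1) → W_b/(P₁V₁) = 0.6769.
W_a / W_b = 0.9001 / 0.6769 = 1.33.

W_a / W_b ≈ 1.33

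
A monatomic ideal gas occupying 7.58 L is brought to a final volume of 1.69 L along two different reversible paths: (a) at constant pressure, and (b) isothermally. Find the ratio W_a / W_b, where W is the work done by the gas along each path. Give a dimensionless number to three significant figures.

Path (a) isobaric: W = P₁(V₂ − V₁) → W_a/(P₁V₁) = -0.777.
Path (b) isothermal: W = P₁V₁ ln(V₂/V₁) → W_b/(P₁V₁) = -1.501.
W_a / W_b = -0.777 / -1.501 = 0.5178.

W_a / W_b ≈ 0.518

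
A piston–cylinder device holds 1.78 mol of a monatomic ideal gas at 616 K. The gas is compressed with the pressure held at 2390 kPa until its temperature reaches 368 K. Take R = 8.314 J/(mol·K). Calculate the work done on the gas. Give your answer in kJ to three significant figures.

Isobaric: W = P ΔV = nR ΔT.
W = (1.78)(8.314)(368 − 616) = -3670 J.
Work on gas = −W_by = 3670 J.

W ≈ 3.67 kJ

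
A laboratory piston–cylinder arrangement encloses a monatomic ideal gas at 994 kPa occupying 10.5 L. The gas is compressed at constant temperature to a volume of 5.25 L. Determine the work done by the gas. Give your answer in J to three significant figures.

W ≈ -7230 J

Isothermal: W = nRT ln(V₂/V₁) = P₁V₁ ln(V₂/V₁).
P₁V₁ = (994 kPa)(10.5 L) = 10437 J.
W = 10437 × ln(5.25/10.5) = 10437 × -0.6931
W_by_gas = -7234 J.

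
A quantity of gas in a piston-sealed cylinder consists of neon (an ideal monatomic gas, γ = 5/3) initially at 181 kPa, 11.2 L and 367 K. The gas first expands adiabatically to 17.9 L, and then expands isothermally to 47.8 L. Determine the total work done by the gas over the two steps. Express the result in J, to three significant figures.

Step 1 (adiabatic): W = (P₁V₁ − P₂V₂)/(γ−1) = (2027 − 1483)/0.667 = 816.3 J.
After step 1: P = 82.85 kPa, V = 17.9 L, T = 268.5 K.
Step 2 (isothermal): W = P₁V₁ ln(V₂/V₁) = (1483) ln(47.8/17.9) = 1457 J.
W_total = 816.3 + 1457 = 2273 J.

W_total ≈ 2270 J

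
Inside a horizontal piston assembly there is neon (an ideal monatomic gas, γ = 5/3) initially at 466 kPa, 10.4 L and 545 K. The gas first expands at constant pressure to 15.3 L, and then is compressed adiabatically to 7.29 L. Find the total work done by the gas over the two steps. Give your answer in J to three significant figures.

W_total ≈ -4550 J

Step 1 (isobaric): W = PΔV = (466 kPa)(15.3 − 10.4 L) = 2283 J.
After step 1: P = 466 kPa, V = 15.3 L, T = 801.8 K.
Step 2 (adiabatic): W = (P₁V₁ − P₂V₂)/(γ−1) = (7130 − 11687)/0.667 = -6836 J.
W_total = 2283 − 6836 = -4553 J.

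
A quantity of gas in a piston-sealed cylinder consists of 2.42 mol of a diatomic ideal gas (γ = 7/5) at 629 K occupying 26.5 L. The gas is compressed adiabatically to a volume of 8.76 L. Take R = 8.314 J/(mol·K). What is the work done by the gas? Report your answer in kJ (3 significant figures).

W ≈ -17.6 kJ

Adiabatic: TV^(γ−1) = const with γ = 7/5.
T₂ = T₁ (V₁/V₂)^(γ−1) = 629 × (26.5/8.76)^0.4 = 629 × 1.557 = 979.4 K.
W_by = nCᵥ(T₁ − T₂) = (2.42)(20.79)(629 − 979.4) = -17624 J.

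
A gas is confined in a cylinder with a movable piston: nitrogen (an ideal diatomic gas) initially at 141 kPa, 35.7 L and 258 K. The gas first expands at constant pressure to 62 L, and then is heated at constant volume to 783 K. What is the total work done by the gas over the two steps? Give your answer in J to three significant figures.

W_total ≈ 3710 J

Step 1 (isobaric): W = PΔV = (141 kPa)(62 − 35.7 L) = 3708 J.
Step 2 (isochoric): W = 0 (constant volume).
W_total = 3708 + 0 = 3708 J.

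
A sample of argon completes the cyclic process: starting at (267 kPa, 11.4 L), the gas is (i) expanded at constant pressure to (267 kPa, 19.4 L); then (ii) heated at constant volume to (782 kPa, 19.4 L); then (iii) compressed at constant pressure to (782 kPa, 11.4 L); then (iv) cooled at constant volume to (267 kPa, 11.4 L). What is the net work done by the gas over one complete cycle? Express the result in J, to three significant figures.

Constant-volume legs do no work.
W(i) = (267)(19.4 − 11.4) = 2136 J; W(iii) = (782)(11.4 − 19.4) = -6256 J.
W_net = 2136 − 6256 = -4120 J (the counter-clockwise enclosed area).

W_net ≈ -4120 J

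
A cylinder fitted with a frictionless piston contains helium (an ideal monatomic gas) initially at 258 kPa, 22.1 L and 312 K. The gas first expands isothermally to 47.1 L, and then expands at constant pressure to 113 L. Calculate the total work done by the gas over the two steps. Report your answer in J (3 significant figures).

Step 1 (isothermal): W = P₁V₁ ln(V₂/V₁) = (5702) ln(47.1/22.1) = 4315 J.
After step 1: P = 121.1 kPa, V = 47.1 L, T = 312 K.
Step 2 (isobaric): W = PΔV = (121.1 kPa)(113 − 47.1 L) = 7978 J.
W_total = 4315 + 7978 = 12292 J.

W_total ≈ 12300 J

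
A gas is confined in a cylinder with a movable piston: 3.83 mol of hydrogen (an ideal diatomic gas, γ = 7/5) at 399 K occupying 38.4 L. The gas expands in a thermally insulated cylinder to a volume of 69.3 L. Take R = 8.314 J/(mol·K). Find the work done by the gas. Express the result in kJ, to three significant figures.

Adiabatic: TV^(γ−1) = const with γ = 7/5.
T₂ = T₁ (V₁/V₂)^(γ−1) = 399 × (38.4/69.3)^0.4 = 399 × 0.7897 = 315.1 K.
W_by = nCᵥ(T₁ − T₂) = (3.83)(20.79)(399 − 315.1) = 6681 J.

W ≈ 6.68 kJ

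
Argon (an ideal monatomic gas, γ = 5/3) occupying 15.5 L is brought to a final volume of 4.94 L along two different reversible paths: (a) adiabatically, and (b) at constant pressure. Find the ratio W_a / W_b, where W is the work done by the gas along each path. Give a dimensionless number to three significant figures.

W_a / W_b ≈ 2.52

Path (a) adiabatic: W = P₁V₁(1 − (V₁/V₂)^(γ−1))/(γ−1) → W_a/(P₁V₁) = -1.715.
Path (b) isobaric: W = P₁(V₂ − V₁) → W_b/(P₁V₁) = -0.6813.
W_a / W_b = -1.715 / -0.6813 = 2.517.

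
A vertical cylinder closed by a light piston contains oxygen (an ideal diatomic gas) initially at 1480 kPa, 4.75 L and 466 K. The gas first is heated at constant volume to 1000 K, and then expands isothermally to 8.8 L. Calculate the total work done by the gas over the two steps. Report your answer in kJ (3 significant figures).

Step 1 (isochoric): W = 0 (constant volume).
After step 1: P = 3176 kPa (V unchanged).
Step 2 (isothermal): W = P₁V₁ ln(V₂/V₁) = (15086) ln(8.8/4.75) = 9302 J.
W_total = 0 + 9302 = 9302 J.

W_total ≈ 9.30 kJ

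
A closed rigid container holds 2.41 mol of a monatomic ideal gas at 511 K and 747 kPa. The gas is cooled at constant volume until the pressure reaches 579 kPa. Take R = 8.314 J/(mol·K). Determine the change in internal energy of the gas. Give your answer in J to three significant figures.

Constant volume ⇒ W = 0, so Q = ΔU = nCᵥΔT with Cᵥ = 3R/2 = 12.47 J/(mol·K).
At constant V, T₂/T₁ = P₂/P₁ ⇒ ΔT = T₁(P₂/P₁ − 1) = 511·(579/747 − 1) = -114.9 K.
ΔU = (2.41)(12.47)(-114.9) = -3454 J.

ΔU ≈ -3450 J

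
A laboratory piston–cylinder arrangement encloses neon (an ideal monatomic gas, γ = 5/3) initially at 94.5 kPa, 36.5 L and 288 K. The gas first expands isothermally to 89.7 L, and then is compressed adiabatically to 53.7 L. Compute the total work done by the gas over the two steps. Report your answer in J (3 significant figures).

Step 1 (isothermal): W = P₁V₁ ln(V₂/V₁) = (3449) ln(89.7/36.5) = 3101 J.
After step 1: P = 38.45 kPa, V = 89.7 L, T = 288 K.
Step 2 (adiabatic): W = (P₁V₁ − P₂V₂)/(γ−1) = (3449 − 4856)/0.667 = -2110 J.
W_total = 3101 − 2110 = 991.4 J.

W_total ≈ 991 J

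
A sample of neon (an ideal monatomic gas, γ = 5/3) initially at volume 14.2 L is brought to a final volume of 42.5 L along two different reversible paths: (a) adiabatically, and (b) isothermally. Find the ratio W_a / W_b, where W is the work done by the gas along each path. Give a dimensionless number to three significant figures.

Path (a) adiabatic: W = P₁V₁(1 − (V₁/V₂)^(γ−1))/(γ−1) → W_a/(P₁V₁) = 0.7777.
Path (b) isothermal: W = P₁V₁ ln(V₂/V₁) → W_b/(P₁V₁) = 1.096.
W_a / W_b = 0.7777 / 1.096 = 0.7095.

W_a / W_b ≈ 0.709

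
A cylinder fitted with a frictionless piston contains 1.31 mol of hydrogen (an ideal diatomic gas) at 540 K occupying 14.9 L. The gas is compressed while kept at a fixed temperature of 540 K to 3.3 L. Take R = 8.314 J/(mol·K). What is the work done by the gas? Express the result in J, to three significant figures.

W ≈ -8870 J

Isothermal: W = nRT ln(V₂/V₁).
W = (1.31)(8.314)(540) × ln(3.3/14.9)
  = 5881 × -1.507
W_by_gas = -8866 J.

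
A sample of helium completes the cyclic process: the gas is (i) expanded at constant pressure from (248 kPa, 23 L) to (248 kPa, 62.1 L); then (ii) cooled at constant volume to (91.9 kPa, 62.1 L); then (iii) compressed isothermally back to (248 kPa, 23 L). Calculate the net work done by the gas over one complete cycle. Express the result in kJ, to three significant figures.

Leg (i): W = PΔV = (248)(62.1 − 23) = 9697 J.
Leg (ii): W = 0.
Leg (iii): W = PᵢVᵢ ln(V_f/Vᵢ) = (5707) ln(23/62.1) = -5668 J.
W_net = 9697 − 5668 = 4028 J.

W_net ≈ 4.03 kJ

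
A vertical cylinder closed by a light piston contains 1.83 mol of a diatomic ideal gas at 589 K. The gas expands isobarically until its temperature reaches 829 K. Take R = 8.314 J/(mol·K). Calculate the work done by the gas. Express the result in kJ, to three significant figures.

Isobaric: W = P ΔV = nR ΔT.
W = (1.83)(8.314)(829 − 589) = 3652 J.

W ≈ 3.65 kJ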